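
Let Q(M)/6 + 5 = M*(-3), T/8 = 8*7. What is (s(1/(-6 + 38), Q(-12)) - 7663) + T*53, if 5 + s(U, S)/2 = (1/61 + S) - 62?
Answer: 995461/61 ≈ 16319.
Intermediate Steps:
T = 448 (T = 8*(8*7) = 8*56 = 448)
Q(M) = -30 - 18*M (Q(M) = -30 + 6*(M*(-3)) = -30 + 6*(-3*M) = -30 - 18*M)
s(U, S) = -8172/61 + 2*S (s(U, S) = -10 + 2*((1/61 + S) - 62) = -10 + 2*(-3781/61 + S) = -10 + (-7562/61 + 2*S) = -8172/61 + 2*S)
(s(1/(-6 + 38), Q(-12)) - 7663) + T*53 = ((-8172/61 + 2*(-30 - 18*(-12))) - 7663) + 448*53 = ((-8172/61 + 2*(-30 + 216)) - 7663) + 23744 = ((-8172/61 + 2*186) - 7663) + 23744 = ((-8172/61 + 372) - 7663) + 23744 = (14520/61 - 7663) + 23744 = -452923/61 + 23744 = 995461/61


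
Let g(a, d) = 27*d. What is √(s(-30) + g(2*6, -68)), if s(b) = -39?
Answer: 25*I*√3 ≈ 43.301*I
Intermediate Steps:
√(s(-30) + g(2*6, -68)) = √(-39 + 27*(-68)) = √(-39 - 1836) = √(-1875) = 25*I*√3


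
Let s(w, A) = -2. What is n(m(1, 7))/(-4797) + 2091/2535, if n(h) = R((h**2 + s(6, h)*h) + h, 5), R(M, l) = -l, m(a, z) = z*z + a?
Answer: 257518/311805 ≈ 0.82589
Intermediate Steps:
m(a, z) = a + z**2 (m(a, z) = z**2 + a = a + z**2)
n(h) = -5 (n(h) = -1*5 = -5)
n(m(1, 7))/(-4797) + 2091/2535 = -5/(-4797) + 2091/2535 = -5*(-1/4797) + 2091*(1/2535) = 5/4797 + 697/845 = 257518/311805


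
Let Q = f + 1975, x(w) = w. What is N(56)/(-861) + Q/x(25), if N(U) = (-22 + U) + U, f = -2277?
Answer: -87424/7175 ≈ -12.185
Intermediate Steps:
N(U) = -22 + 2*U
Q = -302 (Q = -2277 + 1975 = -302)
N(56)/(-861) + Q/x(25) = (-22 + 2*56)/(-861) - 302/25 = (-22 + 112)*(-1/861) - 302*1/25 = 90*(-1/861) - 302/25 = -30/287 - 302/25 = -87424/7175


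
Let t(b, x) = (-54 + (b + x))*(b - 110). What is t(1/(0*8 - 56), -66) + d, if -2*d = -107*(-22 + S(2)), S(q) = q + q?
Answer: 38388113/3136 ≈ 12241.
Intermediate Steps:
S(q) = 2*q
t(b, x) = (-110 + b)*(-54 + b + x) (t(b, x) = (-54 + b + x)*(-110 + b) = (-110 + b)*(-54 + b + x))
d = -963 (d = -(-107)*(-22 + 2*2)/2 = -(-107)*(-22 + 4)/2 = -(-107)*(-18)/2 = -½*1926 = -963)
t(1/(0*8 - 56), -66) + d = (5940 + (1/(0*8 - 56))² - 164/(0*8 - 56) - 110*(-66) - 66/(0*8 - 56)) - 963 = (5940 + (1/(0 - 56))² - 164/(0 - 56) + 7260 - 66/(0 - 56)) - 963 = (5940 + (1/(-56))² - 164/(-56) + 7260 - 66/(-56)) - 963 = (5940 + (-1/56)² - 164*(-1/56) + 7260 - 1/56*(-66)) - 963 = (5940 + 1/3136 + 41/14 + 7260 + 33/28) - 963 = 41408081/3136 - 963 = 38388113/3136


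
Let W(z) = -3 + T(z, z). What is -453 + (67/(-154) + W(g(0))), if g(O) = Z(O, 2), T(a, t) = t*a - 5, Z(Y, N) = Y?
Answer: -71061/154 ≈ -461.44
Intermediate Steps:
T(a, t) = -5 + a*t (T(a, t) = a*t - 5 = -5 + a*t)
g(O) = O
W(z) = -8 + z**2 (W(z) = -3 + (-5 + z*z) = -3 + (-5 + z**2) = -8 + z**2)
-453 + (67/(-154) + W(g(0))) = -453 + (67/(-154) + (-8 + 0**2)) = -453 + (67*(-1/154) + (-8 + 0)) = -453 + (-67/154 - 8) = -453 - 1299/154 = -71061/154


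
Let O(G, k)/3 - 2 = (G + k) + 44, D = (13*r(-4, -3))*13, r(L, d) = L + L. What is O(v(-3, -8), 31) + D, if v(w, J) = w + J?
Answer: -1154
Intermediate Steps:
r(L, d) = 2*L
D = -1352 (D = (13*(2*(-4)))*13 = (13*(-8))*13 = -104*13 = -1352)
v(w, J) = J + w
O(G, k) = 138 + 3*G + 3*k (O(G, k) = 6 + 3*((G + k) + 44) = 6 + 3*(44 + G + k) = 6 + (132 + 3*G + 3*k) = 138 + 3*G + 3*k)
O(v(-3, -8), 31) + D = (138 + 3*(-8 - 3) + 3*31) - 1352 = (138 + 3*(-11) + 93) - 1352 = (138 - 33 + 93) - 1352 = 198 - 1352 = -1154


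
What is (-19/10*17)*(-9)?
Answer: 2907/10 ≈ 290.70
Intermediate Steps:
(-19/10*17)*(-9) = (-19*⅒*17)*(-9) = -19/10*17*(-9) = -323/10*(-9) = 2907/10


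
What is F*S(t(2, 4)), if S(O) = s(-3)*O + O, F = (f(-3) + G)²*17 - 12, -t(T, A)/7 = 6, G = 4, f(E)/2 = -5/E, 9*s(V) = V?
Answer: -227360/9 ≈ -25262.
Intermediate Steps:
s(V) = V/9
f(E) = -10/E (f(E) = 2*(-5/E) = -10/E)
t(T, A) = -42 (t(T, A) = -7*6 = -42)
F = 8120/9 (F = (-10/(-3) + 4)²*17 - 12 = (-10*(-⅓) + 4)²*17 - 12 = (10/3 + 4)²*17 - 12 = (22/3)²*17 - 12 = (484/9)*17 - 12 = 8228/9 - 12 = 8120/9 ≈ 902.22)
S(O) = 2*O/3 (S(O) = ((⅑)*(-3))*O + O = -O/3 + O = 2*O/3)
F*S(t(2, 4)) = 8120*((⅔)*(-42))/9 = (8120/9)*(-28) = -227360/9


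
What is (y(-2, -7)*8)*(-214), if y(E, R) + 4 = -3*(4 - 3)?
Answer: 11984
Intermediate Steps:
y(E, R) = -7 (y(E, R) = -4 - 3*(4 - 3) = -4 - 3*1 = -4 - 3 = -7)
(y(-2, -7)*8)*(-214) = -7*8*(-214) = -56*(-214) = 11984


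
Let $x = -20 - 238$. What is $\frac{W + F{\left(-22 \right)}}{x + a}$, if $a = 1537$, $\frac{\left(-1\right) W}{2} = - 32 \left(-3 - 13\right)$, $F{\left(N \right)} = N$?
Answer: $- \frac{1046}{1279} \approx -0.81783$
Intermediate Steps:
$W = -1024$ ($W = - 2 \left(- 32 \left(-3 - 13\right)\right) = - 2 \left(\left(-32\right) \left(-16\right)\right) = \left(-2\right) 512 = -1024$)
$x = -258$ ($x = -20 - 238 = -258$)
$\frac{W + F{\left(-22 \right)}}{x + a} = \frac{-1024 - 22}{-258 + 1537} = - \frac{1046}{1279}$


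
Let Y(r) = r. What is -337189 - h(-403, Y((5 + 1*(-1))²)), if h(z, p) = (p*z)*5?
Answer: -304949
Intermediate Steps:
h(z, p) = 5*p*z
-337189 - h(-403, Y((5 + 1*(-1))²)) = -337189 - 5*(5 + 1*(-1))²*(-403) = -337189 - 5*(5 - 1)²*(-403) = -337189 - 5*4²*(-403) = -337189 - 5*16*(-403) = -337189 - 1*(-32240) = -337189 + 32240 = -304949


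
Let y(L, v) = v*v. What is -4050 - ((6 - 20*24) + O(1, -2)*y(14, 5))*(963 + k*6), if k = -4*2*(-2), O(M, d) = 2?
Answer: 444966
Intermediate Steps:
y(L, v) = v²
k = 16 (k = -8*(-2) = 16)
-4050 - ((6 - 20*24) + O(1, -2)*y(14, 5))*(963 + k*6) = -4050 - ((6 - 20*24) + 2*5²)*(963 + 16*6) = -4050 - ((6 - 480) + 2*25)*(963 + 96) = -4050 - (-474 + 50)*1059 = -4050 - (-424)*1059 = -4050 - 1*(-449016) = -4050 + 449016 = 444966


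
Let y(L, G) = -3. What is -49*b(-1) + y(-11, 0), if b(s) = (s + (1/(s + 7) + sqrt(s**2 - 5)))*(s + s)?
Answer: -254/3 + 196*I ≈ -84.667 + 196.0*I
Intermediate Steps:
b(s) = 2*s*(s + sqrt(-5 + s**2) + 1/(7 + s)) (b(s) = (s + (1/(7 + s) + sqrt(-5 + s**2)))*(2*s) = (s + (sqrt(-5 + s**2) + 1/(7 + s)))*(2*s) = (s + sqrt(-5 + s**2) + 1/(7 + s))*(2*s) = 2*s*(s + sqrt(-5 + s**2) + 1/(7 + s)))
-49*b(-1) + y(-11, 0) = -98*(-1)*(1 + (-1)**2 + 7*(-1) + 7*sqrt(-5 + (-1)**2) - sqrt(-5 + (-1)**2))/(7 - 1) - 3 = -98*(-1)*(1 + 1 - 7 + 7*sqrt(-5 + 1) - sqrt(-5 + 1))/6 - 3 = -98*(-1)*(1 + 1 - 7 + 7*sqrt(-4) - sqrt(-4))/6 - 3 = -98*(-1)*(1 + 1 - 7 + 7*(2*I) - 2*I)/6 - 3 = -98*(-1)*(1 + 1 - 7 + 14*I - 2*I)/6 - 3 = -98*(-1)*(-5 + 12*I)/6 - 3 = -49*(5/3 - 4*I) - 3 = (-245/3 + 196*I) - 3 = -254/3 + 196*I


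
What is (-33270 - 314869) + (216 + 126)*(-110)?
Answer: -385759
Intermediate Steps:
(-33270 - 314869) + (216 + 126)*(-110) = -348139 + 342*(-110) = -348139 - 37620 = -385759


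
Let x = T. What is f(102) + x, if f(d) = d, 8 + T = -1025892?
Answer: -1025798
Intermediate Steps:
T = -1025900 (T = -8 - 1025892 = -1025900)
x = -1025900
f(102) + x = 102 - 1025900 = -1025798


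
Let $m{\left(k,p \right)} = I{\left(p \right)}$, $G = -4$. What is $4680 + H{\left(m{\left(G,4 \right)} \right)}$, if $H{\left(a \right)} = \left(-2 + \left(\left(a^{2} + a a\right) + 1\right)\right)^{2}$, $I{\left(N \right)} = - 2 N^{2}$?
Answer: $4194889$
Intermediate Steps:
$m{\left(k,p \right)} = - 2 p^{2}$
$H{\left(a \right)} = \left(-1 + 2 a^{2}\right)^{2}$ ($H{\left(a \right)} = \left(-2 + \left(\left(a^{2} + a^{2}\right) + 1\right)\right)^{2} = \left(-2 + \left(2 a^{2} + 1\right)\right)^{2} = \left(-2 + \left(1 + 2 a^{2}\right)\right)^{2} = \left(-1 + 2 a^{2}\right)^{2}$)
$4680 + H{\left(m{\left(G,4 \right)} \right)} = 4680 + \left(-1 + 2 \left(- 2 \cdot 4^{2}\right)^{2}\right)^{2} = 4680 + \left(-1 + 2 \left(\left(-2\right) 16\right)^{2}\right)^{2} = 4680 + \left(-1 + 2 \left(-32\right)^{2}\right)^{2} = 4680 + \left(-1 + 2 \cdot 1024\right)^{2} = 4680 + \left(-1 + 2048\right)^{2} = 4680 + 2047^{2} = 4680 + 4190209 = 4194889$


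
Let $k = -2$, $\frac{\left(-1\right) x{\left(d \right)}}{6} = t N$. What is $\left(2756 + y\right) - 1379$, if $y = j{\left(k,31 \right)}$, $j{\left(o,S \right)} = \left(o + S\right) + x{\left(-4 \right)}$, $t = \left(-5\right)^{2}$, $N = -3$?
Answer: $1856$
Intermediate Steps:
$t = 25$
$x{\left(d \right)} = 450$ ($x{\left(d \right)} = - 6 \cdot 25 \left(-3\right) = \left(-6\right) \left(-75\right) = 450$)
$j{\left(o,S \right)} = 450 + S + o$ ($j{\left(o,S \right)} = \left(o + S\right) + 450 = \left(S + o\right) + 450 = 450 + S + o$)
$y = 479$ ($y = 450 + 31 - 2 = 479$)
$\left(2756 + y\right) - 1379 = \left(2756 + 479\right) - 1379 = 3235 - 1379 = 1856$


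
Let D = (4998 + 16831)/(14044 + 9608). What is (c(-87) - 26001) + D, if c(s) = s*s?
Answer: -435931835/23652 ≈ -18431.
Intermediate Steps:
c(s) = s²
D = 21829/23652 ≈ 0.92292
(c(-87) - 26001) + D = ((-87)² - 26001) + 21829/23652 = (7569 - 26001) + 21829/23652 = -18432 + 21829/23652 = -435931835/23652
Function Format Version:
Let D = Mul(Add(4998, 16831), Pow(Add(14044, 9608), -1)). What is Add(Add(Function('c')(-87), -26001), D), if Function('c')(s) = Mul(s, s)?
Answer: Rational(-435931835, 23652) ≈ -18431.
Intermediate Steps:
Function('c')(s) = Pow(s, 2)
D = Rational(21829, 23652) (D = Mul(21829, Pow(23652, -1)) = Mul(21829, Rational(1, 23652)) = Rational(21829, 23652) ≈ 0.92292)
Add(Add(Function('c')(-87), -26001), D) = Add(Add(Pow(-87, 2), -26001), Rational(21829, 23652)) = Add(Add(7569, -26001), Rational(21829, 23652)) = Add(-18432, Rational(21829, 23652)) = Rational(-435931835, 23652)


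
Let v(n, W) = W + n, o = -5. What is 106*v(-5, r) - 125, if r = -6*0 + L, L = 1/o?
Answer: -3381/5 ≈ -676.20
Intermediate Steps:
L = -⅕ (L = 1/(-5) = -⅕ ≈ -0.20000)
r = -⅕ (r = -6*0 - ⅕ = -3*0 - ⅕ = 0 - ⅕ = -⅕ ≈ -0.20000)
106*v(-5, r) - 125 = 106*(-⅕ - 5) - 125 = 106*(-26/5) - 125 = -2756/5 - 125 = -3381/5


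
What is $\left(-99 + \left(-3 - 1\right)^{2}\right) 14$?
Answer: $-1162$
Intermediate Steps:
$\left(-99 + \left(-3 - 1\right)^{2}\right) 14 = \left(-99 + \left(-4\right)^{2}\right) 14 = \left(-99 + 16\right) 14 = \left(-83\right) 14 = -1162$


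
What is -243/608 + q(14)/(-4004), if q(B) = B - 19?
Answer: -242483/608608 ≈ -0.39842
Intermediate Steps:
q(B) = -19 + B
-243/608 + q(14)/(-4004) = -243/608 + (-19 + 14)/(-4004) = -243*1/608 - 5*(-1/4004) = -243/608 + 5/4004 = -242483/608608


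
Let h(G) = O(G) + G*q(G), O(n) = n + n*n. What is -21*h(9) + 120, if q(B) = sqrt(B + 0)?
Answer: -2337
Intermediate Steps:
O(n) = n + n**2
q(B) = sqrt(B)
h(G) = G**(3/2) + G*(1 + G) (h(G) = G*(1 + G) + G*sqrt(G) = G*(1 + G) + G**(3/2) = G**(3/2) + G*(1 + G))
-21*h(9) + 120 = -21*(9**(3/2) + 9*(1 + 9)) + 120 = -21*(27 + 9*10) + 120 = -21*(27 + 90) + 120 = -21*117 + 120 = -2457 + 120 = -2337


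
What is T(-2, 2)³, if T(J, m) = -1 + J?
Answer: -27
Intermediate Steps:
T(-2, 2)³ = (-1 - 2)³ = (-3)³ = -27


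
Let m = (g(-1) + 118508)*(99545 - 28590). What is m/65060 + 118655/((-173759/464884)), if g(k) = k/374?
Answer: -159149640357405481/845596088392 ≈ -1.8821e+5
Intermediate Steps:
g(k) = k/374 (g(k) = k*(1/374) = k/374)
m = 3144866871405/374 (m = ((1/374)*(-1) + 118508)*(99545 - 28590) = (-1/374 + 118508)*70955 = (44321991/374)*70955 = 3144866871405/374 ≈ 8.4087e+9)
m/65060 + 118655/((-173759/464884)) = (3144866871405/374)/65060 + 118655/((-173759/464884)) = (3144866871405/374)*(1/65060) + 118655/((-173759*1/464884)) = 628973374281/4866488 + 118655/(-173759/464884) = 628973374281/4866488 + 118655*(-464884/173759) = 628973374281/4866488 - 55160811020/173759 = -159149640357405481/845596088392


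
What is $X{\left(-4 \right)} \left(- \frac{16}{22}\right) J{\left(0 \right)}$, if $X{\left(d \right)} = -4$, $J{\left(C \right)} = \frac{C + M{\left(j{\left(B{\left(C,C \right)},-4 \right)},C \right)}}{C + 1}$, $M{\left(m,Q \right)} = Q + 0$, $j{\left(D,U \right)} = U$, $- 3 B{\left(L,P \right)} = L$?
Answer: $0$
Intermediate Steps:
$B{\left(L,P \right)} = - \frac{L}{3}$
$M{\left(m,Q \right)} = Q$
$J{\left(C \right)} = \frac{2 C}{1 + C}$ ($J{\left(C \right)} = \frac{C + C}{C + 1} = \frac{2 C}{1 + C}$)
$X{\left(-4 \right)} \left(- \frac{16}{22}\right) J{\left(0 \right)} = - 4 \left(- \frac{16}{22}\right) 2 \cdot 0 \frac{1}{1 + 0} = - 4 \left(\left(-16\right) \frac{1}{22}\right) 2 \cdot 0 \cdot 1^{-1} = \left(-4\right) \left(- \frac{8}{11}\right) 2 \cdot 0 \cdot 1 = \frac{32}{11} \cdot 0 = 0$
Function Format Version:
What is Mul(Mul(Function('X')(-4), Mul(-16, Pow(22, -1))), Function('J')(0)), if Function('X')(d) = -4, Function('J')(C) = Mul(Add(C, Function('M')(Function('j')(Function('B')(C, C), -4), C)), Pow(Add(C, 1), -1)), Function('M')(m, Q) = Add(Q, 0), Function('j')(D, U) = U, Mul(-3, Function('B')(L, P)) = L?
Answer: 0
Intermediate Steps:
Function('B')(L, P) = Mul(Rational(-1, 3), L)
Function('M')(m, Q) = Q
Function('J')(C) = Mul(2, C, Pow(Add(1, C), -1)) (Function('J')(C) = Mul(Add(C, C), Pow(Add(C, 1), -1)) = Mul(Mul(2, C), Pow(Add(1, C), -1)) = Mul(2, C, Pow(Add(1, C), -1)))
Mul(Mul(Function('X')(-4), Mul(-16, Pow(22, -1))), Function('J')(0)) = Mul(Mul(-4, Mul(-16, Pow(22, -1))), Mul(2, 0, Pow(Add(1, 0), -1))) = Mul(Mul(-4, Mul(-16, Rational(1, 22))), Mul(2, 0, Pow(1, -1))) = Mul(Mul(-4, Rational(-8, 11)), Mul(2, 0, 1)) = Mul(Rational(32, 11), 0) = 0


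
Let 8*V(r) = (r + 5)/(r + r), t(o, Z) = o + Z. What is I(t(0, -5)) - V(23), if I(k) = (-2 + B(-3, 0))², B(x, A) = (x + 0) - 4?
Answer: 7445/92 ≈ 80.924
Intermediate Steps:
B(x, A) = -4 + x (B(x, A) = x - 4 = -4 + x)
t(o, Z) = Z + o
I(k) = 81 (I(k) = (-2 + (-4 - 3))² = (-2 - 7)² = (-9)² = 81)
V(r) = (5 + r)/(16*r) (V(r) = ((r + 5)/(r + r))/8 = ((5 + r)/((2*r)))/8 = ((5 + r)*(1/(2*r)))/8 = ((5 + r)/(2*r))/8 = (5 + r)/(16*r))
I(t(0, -5)) - V(23) = 81 - (5 + 23)/(16*23) = 81 - 28/(16*23) = 81 - 1*7/92 = 81 - 7/92 = 7445/92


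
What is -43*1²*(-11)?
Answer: 473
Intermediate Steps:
-43*1²*(-11) = -43*1*(-11) = -43*(-11) = 473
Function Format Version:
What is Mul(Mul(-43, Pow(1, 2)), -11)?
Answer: 473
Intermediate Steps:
Mul(Mul(-43, Pow(1, 2)), -11) = Mul(Mul(-43, 1), -11) = Mul(-43, -11) = 473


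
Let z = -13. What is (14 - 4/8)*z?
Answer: -351/2 ≈ -175.50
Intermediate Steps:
(14 - 4/8)*z = (14 - 4/8)*(-13) = (14 - 4*⅛)*(-13) = (14 - ½)*(-13) = (27/2)*(-13) = -351/2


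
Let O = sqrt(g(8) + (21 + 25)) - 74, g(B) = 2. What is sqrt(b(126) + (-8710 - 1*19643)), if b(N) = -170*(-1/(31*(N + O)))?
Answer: sqrt(-1416850846 - 108988932*sqrt(3))/(62*sqrt(13 + sqrt(3))) ≈ 168.38*I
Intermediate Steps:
O = -74 + 4*sqrt(3) (O = sqrt(2 + (21 + 25)) - 74 = sqrt(2 + 46) - 74 = sqrt(48) - 74 = 4*sqrt(3) - 74 = -74 + 4*sqrt(3) ≈ -67.072)
b(N) = -170/(2294 - 124*sqrt(3) - 31*N) (b(N) = -170*(-1/(31*(N + (-74 + 4*sqrt(3))))) = -170*(-1/(31*(-74 + N + 4*sqrt(3)))) = -170/(2294 - 124*sqrt(3) - 31*N))
sqrt(b(126) + (-8710 - 1*19643)) = sqrt(170/(31*(-74 + 126 + 4*sqrt(3))) + (-8710 - 1*19643)) = sqrt(170/(31*(52 + 4*sqrt(3))) + (-8710 - 19643)) = sqrt(170/(31*(52 + 4*sqrt(3))) - 28353) = sqrt(-28353 + 170/(31*(52 + 4*sqrt(3))))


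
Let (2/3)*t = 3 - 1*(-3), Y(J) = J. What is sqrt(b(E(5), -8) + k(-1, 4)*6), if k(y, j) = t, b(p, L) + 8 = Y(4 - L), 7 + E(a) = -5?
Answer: sqrt(58) ≈ 7.6158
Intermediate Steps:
E(a) = -12 (E(a) = -7 - 5 = -12)
b(p, L) = -4 - L (b(p, L) = -8 + (4 - L) = -4 - L)
t = 9 (t = 3*(3 - 1*(-3))/2 = 3*(3 + 3)/2 = (3/2)*6 = 9)
k(y, j) = 9
sqrt(b(E(5), -8) + k(-1, 4)*6) = sqrt((-4 - 1*(-8)) + 9*6) = sqrt((-4 + 8) + 54) = sqrt(4 + 54) = sqrt(58)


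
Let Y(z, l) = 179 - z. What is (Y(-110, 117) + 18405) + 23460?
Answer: 42154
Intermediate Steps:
(Y(-110, 117) + 18405) + 23460 = ((179 - 1*(-110)) + 18405) + 23460 = ((179 + 110) + 18405) + 23460 = (289 + 18405) + 23460 = 18694 + 23460 = 42154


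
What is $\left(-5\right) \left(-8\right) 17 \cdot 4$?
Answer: $2720$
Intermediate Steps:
$\left(-5\right) \left(-8\right) 17 \cdot 4 = 40 \cdot 17 \cdot 4 = 680 \cdot 4 = 2720$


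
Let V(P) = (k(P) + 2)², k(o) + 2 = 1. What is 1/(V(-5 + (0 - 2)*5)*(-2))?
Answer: -½ ≈ -0.50000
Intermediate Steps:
k(o) = -1 (k(o) = -2 + 1 = -1)
V(P) = 1 (V(P) = (-1 + 2)² = 1² = 1)
1/(V(-5 + (0 - 2)*5)*(-2)) = 1/(1*(-2)) = 1/(-2) = -½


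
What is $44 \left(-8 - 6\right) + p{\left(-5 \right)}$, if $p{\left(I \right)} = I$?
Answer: $-621$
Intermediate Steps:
$44 \left(-8 - 6\right) + p{\left(-5 \right)} = 44 \left(-8 - 6\right) - 5 = 44 \left(-14\right) - 5 = -616 - 5 = -621$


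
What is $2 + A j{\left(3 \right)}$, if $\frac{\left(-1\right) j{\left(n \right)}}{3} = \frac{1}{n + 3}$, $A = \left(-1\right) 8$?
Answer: $6$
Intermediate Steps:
$A = -8$
$j{\left(n \right)} = - \frac{3}{3 + n}$ ($j{\left(n \right)} = - \frac{3}{n + 3} = - \frac{3}{3 + n}$)
$2 + A j{\left(3 \right)} = 2 - 8 \left(- \frac{3}{3 + 3}\right) = 2 - 8 \left(- \frac{3}{6}\right) = 2 - 8 \left(\left(-3\right) \frac{1}{6}\right) = 2 - -4 = 2 + 4 = 6$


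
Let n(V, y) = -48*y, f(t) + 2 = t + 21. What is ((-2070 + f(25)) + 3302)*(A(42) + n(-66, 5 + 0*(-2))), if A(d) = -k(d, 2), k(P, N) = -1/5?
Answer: -1529924/5 ≈ -3.0599e+5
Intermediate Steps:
f(t) = 19 + t (f(t) = -2 + (t + 21) = -2 + (21 + t) = 19 + t)
k(P, N) = -⅕ (k(P, N) = -1*⅕ = -⅕)
A(d) = ⅕ (A(d) = -1*(-⅕) = ⅕)
((-2070 + f(25)) + 3302)*(A(42) + n(-66, 5 + 0*(-2))) = ((-2070 + (19 + 25)) + 3302)*(⅕ - 48*(5 + 0*(-2))) = ((-2070 + 44) + 3302)*(⅕ - 48*(5 + 0)) = (-2026 + 3302)*(⅕ - 48*5) = 1276*(⅕ - 240) = 1276*(-1199/5) = -1529924/5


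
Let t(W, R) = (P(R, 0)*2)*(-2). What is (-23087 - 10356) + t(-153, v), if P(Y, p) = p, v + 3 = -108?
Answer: -33443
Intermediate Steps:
v = -111 (v = -3 - 108 = -111)
t(W, R) = 0 (t(W, R) = (0*2)*(-2) = 0*(-2) = 0)
(-23087 - 10356) + t(-153, v) = (-23087 - 10356) + 0 = -33443 + 0 = -33443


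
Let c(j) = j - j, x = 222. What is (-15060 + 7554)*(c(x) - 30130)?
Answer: 226155780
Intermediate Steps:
c(j) = 0
(-15060 + 7554)*(c(x) - 30130) = (-15060 + 7554)*(0 - 30130) = -7506*(-30130) = 226155780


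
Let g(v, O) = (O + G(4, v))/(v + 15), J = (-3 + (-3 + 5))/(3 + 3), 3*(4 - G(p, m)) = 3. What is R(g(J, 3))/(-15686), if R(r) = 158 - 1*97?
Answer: -61/15686 ≈ -0.0038888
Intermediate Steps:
G(p, m) = 3 (G(p, m) = 4 - ⅓*3 = 4 - 1 = 3)
J = -⅙ (J = (-3 + 2)/6 = -1*⅙ = -⅙ ≈ -0.16667)
g(v, O) = (3 + O)/(15 + v) (g(v, O) = (O + 3)/(v + 15) = (3 + O)/(15 + v))
R(r) = 61 (R(r) = 158 - 97 = 61)
R(g(J, 3))/(-15686) = 61/(-15686) = 61*(-1/15686) = -61/15686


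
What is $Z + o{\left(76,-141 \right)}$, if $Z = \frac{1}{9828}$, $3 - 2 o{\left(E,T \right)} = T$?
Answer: $\frac{707617}{9828} \approx 72.0$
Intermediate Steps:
$o{\left(E,T \right)} = \frac{3}{2} - \frac{T}{2}$
$Z = \frac{1}{9828} \approx 0.00010175$
$Z + o{\left(76,-141 \right)} = \frac{1}{9828} + \left(\frac{3}{2} - - \frac{141}{2}\right) = \frac{1}{9828} + \left(\frac{3}{2} + \frac{141}{2}\right) = \frac{1}{9828} + 72 = \frac{707617}{9828}$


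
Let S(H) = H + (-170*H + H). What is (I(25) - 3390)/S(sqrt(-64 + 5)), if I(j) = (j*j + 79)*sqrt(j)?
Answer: 65*I*sqrt(59)/4956 ≈ 0.10074*I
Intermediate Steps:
I(j) = sqrt(j)*(79 + j**2) (I(j) = (j**2 + 79)*sqrt(j) = (79 + j**2)*sqrt(j) = sqrt(j)*(79 + j**2))
S(H) = -168*H (S(H) = H - 169*H = -168*H)
(I(25) - 3390)/S(sqrt(-64 + 5)) = (sqrt(25)*(79 + 25**2) - 3390)/((-168*sqrt(-64 + 5))) = (5*(79 + 625) - 3390)/((-168*I*sqrt(59))) = (5*704 - 3390)/((-168*I*sqrt(59))) = (3520 - 3390)/((-168*I*sqrt(59))) = 130*(I*sqrt(59)/9912) = 65*I*sqrt(59)/4956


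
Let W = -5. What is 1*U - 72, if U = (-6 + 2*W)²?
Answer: 184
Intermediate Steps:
U = 256 (U = (-6 + 2*(-5))² = (-6 - 10)² = (-16)² = 256)
1*U - 72 = 1*256 - 72 = 256 - 72 = 184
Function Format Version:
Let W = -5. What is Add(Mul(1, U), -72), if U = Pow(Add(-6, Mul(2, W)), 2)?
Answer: 184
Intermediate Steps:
U = 256 (U = Pow(Add(-6, Mul(2, -5)), 2) = Pow(Add(-6, -10), 2) = Pow(-16, 2) = 256)
Add(Mul(1, U), -72) = Add(Mul(1, 256), -72) = Add(256, -72) = 184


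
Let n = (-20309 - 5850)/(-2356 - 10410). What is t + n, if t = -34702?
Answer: -442979573/12766 ≈ -34700.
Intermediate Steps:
n = 26159/12766 (n = -26159/(-12766) = -26159*(-1/12766) = 26159/12766 ≈ 2.0491)
t + n = -34702 + 26159/12766 = -442979573/12766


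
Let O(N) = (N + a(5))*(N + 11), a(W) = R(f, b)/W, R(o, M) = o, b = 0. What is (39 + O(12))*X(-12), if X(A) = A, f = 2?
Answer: -19452/5 ≈ -3890.4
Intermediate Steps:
a(W) = 2/W
O(N) = (11 + N)*(2/5 + N) (O(N) = (N + 2/5)*(N + 11) = (N + 2*(1/5))*(11 + N) = (N + 2/5)*(11 + N) = (2/5 + N)*(11 + N) = (11 + N)*(2/5 + N))
(39 + O(12))*X(-12) = (39 + (22/5 + 12**2 + (57/5)*12))*(-12) = (39 + (22/5 + 144 + 684/5))*(-12) = (39 + 1426/5)*(-12) = (1621/5)*(-12) = -19452/5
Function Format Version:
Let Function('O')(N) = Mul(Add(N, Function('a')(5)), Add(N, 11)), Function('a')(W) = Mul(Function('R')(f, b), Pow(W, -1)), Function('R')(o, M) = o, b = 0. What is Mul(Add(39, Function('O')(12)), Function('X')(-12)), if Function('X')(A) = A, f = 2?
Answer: Rational(-19452, 5) ≈ -3890.4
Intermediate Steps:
Function('a')(W) = Mul(2, Pow(W, -1))
Function('O')(N) = Mul(Add(11, N), Add(Rational(2, 5), N)) (Function('O')(N) = Mul(Add(N, Mul(2, Pow(5, -1))), Add(N, 11)) = Mul(Add(N, Mul(2, Rational(1, 5))), Add(11, N)) = Mul(Add(N, Rational(2, 5)), Add(11, N)) = Mul(Add(Rational(2, 5), N), Add(11, N)) = Mul(Add(11, N), Add(Rational(2, 5), N)))
Mul(Add(39, Function('O')(12)), Function('X')(-12)) = Mul(Add(39, Add(Rational(22, 5), Pow(12, 2), Mul(Rational(57, 5), 12))), -12) = Mul(Add(39, Add(Rational(22, 5), 144, Rational(684, 5))), -12) = Mul(Add(39, Rational(1426, 5)), -12) = Mul(Rational(1621, 5), -12) = Rational(-19452, 5)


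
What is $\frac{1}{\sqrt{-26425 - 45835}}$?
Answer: $- \frac{i \sqrt{18065}}{36130} \approx - 0.0037201 i$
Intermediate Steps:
$\frac{1}{\sqrt{-26425 - 45835}} = \frac{1}{\sqrt{-72260}} = \frac{1}{2 i \sqrt{18065}} = - \frac{i \sqrt{18065}}{36130}$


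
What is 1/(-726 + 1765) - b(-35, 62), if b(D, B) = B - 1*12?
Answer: -51949/1039 ≈ -49.999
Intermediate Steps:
b(D, B) = -12 + B (b(D, B) = B - 12 = -12 + B)
1/(-726 + 1765) - b(-35, 62) = 1/(-726 + 1765) - (-12 + 62) = 1/1039 - 1*50 = 1/1039 - 50 = -51949/1039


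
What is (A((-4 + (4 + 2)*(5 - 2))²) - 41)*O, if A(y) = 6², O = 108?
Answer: -540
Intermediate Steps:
A(y) = 36
(A((-4 + (4 + 2)*(5 - 2))²) - 41)*O = (36 - 41)*108 = -5*108 = -540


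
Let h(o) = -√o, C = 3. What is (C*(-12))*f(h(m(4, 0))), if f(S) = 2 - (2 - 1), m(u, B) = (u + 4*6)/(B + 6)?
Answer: -36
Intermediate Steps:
m(u, B) = (24 + u)/(6 + B) (m(u, B) = (u + 24)/(6 + B) = (24 + u)/(6 + B))
f(S) = 1 (f(S) = 2 - 1*1 = 2 - 1 = 1)
(C*(-12))*f(h(m(4, 0))) = (3*(-12))*1 = -36*1 = -36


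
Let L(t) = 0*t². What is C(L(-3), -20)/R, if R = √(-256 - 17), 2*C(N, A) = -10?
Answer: 5*I*√273/273 ≈ 0.30261*I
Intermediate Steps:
L(t) = 0
C(N, A) = -5 (C(N, A) = (½)*(-10) = -5)
R = I*√273 (R = √(-273) = I*√273 ≈ 16.523*I)
C(L(-3), -20)/R = -5*(-I*√273/273) = -(-5)*I*√273/273 = 5*I*√273/273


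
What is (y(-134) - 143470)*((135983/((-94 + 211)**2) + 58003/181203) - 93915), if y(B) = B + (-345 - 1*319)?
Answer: 1018311671278450444/75166299 ≈ 1.3547e+10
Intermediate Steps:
y(B) = -664 + B (y(B) = B + (-345 - 319) = B - 664 = -664 + B)
(y(-134) - 143470)*((135983/((-94 + 211)**2) + 58003/181203) - 93915) = ((-664 - 134) - 143470)*((135983/((-94 + 211)**2) + 58003/181203) - 93915) = (-798 - 143470)*((135983/(117**2) + 58003*(1/181203)) - 93915) = -144268*((135983/13689 + 5273/16473) - 93915) = -144268*(770743352/75166299 - 93915) = -144268*(-7058472227233/75166299) = 1018311671278450444/75166299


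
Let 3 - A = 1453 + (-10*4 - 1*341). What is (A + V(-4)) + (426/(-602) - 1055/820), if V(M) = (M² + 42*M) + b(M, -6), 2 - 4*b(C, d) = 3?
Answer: -15096057/12341 ≈ -1223.2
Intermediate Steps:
b(C, d) = -¼ (b(C, d) = ½ - ¼*3 = ½ - ¾ = -¼)
V(M) = -¼ + M² + 42*M (V(M) = (M² + 42*M) - ¼ = -¼ + M² + 42*M)
A = -1069 (A = 3 - (1453 + (-10*4 - 1*341)) = 3 - (1453 + (-40 - 341)) = 3 - (1453 - 381) = 3 - 1*1072 = 3 - 1072 = -1069)
(A + V(-4)) + (426/(-602) - 1055/820) = (-1069 + (-¼ + (-4)² + 42*(-4))) + (426/(-602) - 1055/820) = (-1069 + (-¼ + 16 - 168)) + (426*(-1/602) - 1055*1/820) = (-1069 - 609/4) + (-213/301 - 211/164) = -4885/4 - 98443/49364 = -15096057/12341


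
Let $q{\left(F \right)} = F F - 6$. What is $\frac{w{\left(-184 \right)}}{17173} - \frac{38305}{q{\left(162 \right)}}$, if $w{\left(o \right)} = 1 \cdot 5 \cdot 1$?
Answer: $- \frac{657680575}{450585174} \approx -1.4596$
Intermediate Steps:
$q{\left(F \right)} = -6 + F^{2}$ ($q{\left(F \right)} = F^{2} - 6 = -6 + F^{2}$)
$w{\left(o \right)} = 5$ ($w{\left(o \right)} = 5 \cdot 1 = 5$)
$\frac{w{\left(-184 \right)}}{17173} - \frac{38305}{q{\left(162 \right)}} = \frac{5}{17173} - \frac{38305}{-6 + 162^{2}} = 5 \cdot \frac{1}{17173} - \frac{38305}{-6 + 26244} = \frac{5}{17173} - \frac{38305}{26238} = - \frac{657680575}{450585174}$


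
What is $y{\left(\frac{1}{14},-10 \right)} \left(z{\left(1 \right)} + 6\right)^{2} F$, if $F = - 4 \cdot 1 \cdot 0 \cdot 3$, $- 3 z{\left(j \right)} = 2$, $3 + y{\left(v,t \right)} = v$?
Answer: $0$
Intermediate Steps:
$y{\left(v,t \right)} = -3 + v$
$z{\left(j \right)} = - \frac{2}{3}$ ($z{\left(j \right)} = \left(- \frac{1}{3}\right) 2 = - \frac{2}{3}$)
$F = 0$ ($F = \left(-4\right) 0 \cdot 3 = 0 \cdot 3 = 0$)
$y{\left(\frac{1}{14},-10 \right)} \left(z{\left(1 \right)} + 6\right)^{2} F = \left(-3 + \frac{1}{14}\right) \left(- \frac{2}{3} + 6\right)^{2} \cdot 0 = \left(-3 + \frac{1}{14}\right) \left(\frac{16}{3}\right)^{2} \cdot 0 = \left(- \frac{41}{14}\right) \frac{256}{9} \cdot 0 = \left(- \frac{5248}{63}\right) 0 = 0$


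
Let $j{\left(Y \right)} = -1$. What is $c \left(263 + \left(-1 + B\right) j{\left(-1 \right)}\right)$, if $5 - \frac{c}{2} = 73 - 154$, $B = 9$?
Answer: $43860$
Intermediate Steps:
$c = 172$ ($c = 10 - 2 \left(73 - 154\right) = 10 - -162 = 10 + 162 = 172$)
$c \left(263 + \left(-1 + B\right) j{\left(-1 \right)}\right) = 172 \left(263 + \left(-1 + 9\right) \left(-1\right)\right) = 172 \left(263 + 8 \left(-1\right)\right) = 172 \left(263 - 8\right) = 172 \cdot 255 = 43860$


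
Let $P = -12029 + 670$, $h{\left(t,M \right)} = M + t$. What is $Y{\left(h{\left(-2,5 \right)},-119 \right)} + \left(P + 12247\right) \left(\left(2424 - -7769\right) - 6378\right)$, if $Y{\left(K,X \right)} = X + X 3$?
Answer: $3387244$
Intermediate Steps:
$Y{\left(K,X \right)} = 4 X$ ($Y{\left(K,X \right)} = X + 3 X = 4 X$)
$P = -11359$
$Y{\left(h{\left(-2,5 \right)},-119 \right)} + \left(P + 12247\right) \left(\left(2424 - -7769\right) - 6378\right) = 4 \left(-119\right) + \left(-11359 + 12247\right) \left(\left(2424 - -7769\right) - 6378\right) = -476 + 888 \left(\left(2424 + 7769\right) - 6378\right) = -476 + 888 \left(10193 - 6378\right) = -476 + 888 \cdot 3815 = -476 + 3387720 = 3387244$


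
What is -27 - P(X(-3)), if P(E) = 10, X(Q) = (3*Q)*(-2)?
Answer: -37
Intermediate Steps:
X(Q) = -6*Q
-27 - P(X(-3)) = -27 - 1*10 = -27 - 10 = -37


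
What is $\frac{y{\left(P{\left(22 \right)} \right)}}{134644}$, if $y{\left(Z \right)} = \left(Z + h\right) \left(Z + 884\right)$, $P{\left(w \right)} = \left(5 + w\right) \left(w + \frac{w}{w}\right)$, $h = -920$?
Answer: $- \frac{449995}{134644} \approx -3.3421$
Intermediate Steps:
$P{\left(w \right)} = \left(1 + w\right) \left(5 + w\right)$ ($P{\left(w \right)} = \left(5 + w\right) \left(w + 1\right) = \left(5 + w\right) \left(1 + w\right) = \left(1 + w\right) \left(5 + w\right)$)
$y{\left(Z \right)} = \left(-920 + Z\right) \left(884 + Z\right)$ ($y{\left(Z \right)} = \left(Z - 920\right) \left(Z + 884\right) = \left(-920 + Z\right) \left(884 + Z\right)$)
$\frac{y{\left(P{\left(22 \right)} \right)}}{134644} = \frac{-813280 + \left(5 + 22^{2} + 6 \cdot 22\right)^{2} - 36 \left(5 + 22^{2} + 6 \cdot 22\right)}{134644} = \left(-813280 + \left(5 + 484 + 132\right)^{2} - 36 \left(5 + 484 + 132\right)\right) \frac{1}{134644} = \left(-813280 + 621^{2} - 22356\right) \frac{1}{134644} = \left(-813280 + 385641 - 22356\right) \frac{1}{134644} = \left(-449995\right) \frac{1}{134644} = - \frac{449995}{134644}$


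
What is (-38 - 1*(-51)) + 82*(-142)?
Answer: -11631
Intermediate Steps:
(-38 - 1*(-51)) + 82*(-142) = (-38 + 51) - 11644 = 13 - 11644 = -11631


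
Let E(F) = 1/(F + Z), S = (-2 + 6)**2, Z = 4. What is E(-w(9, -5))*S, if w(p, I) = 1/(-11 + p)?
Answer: 32/9 ≈ 3.5556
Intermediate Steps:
S = 16 (S = 4**2 = 16)
E(F) = 1/(4 + F) (E(F) = 1/(F + 4) = 1/(4 + F))
E(-w(9, -5))*S = 16/(4 - 1/(-11 + 9)) = 16/(4 - 1/(-2)) = 16/(4 - 1*(-1/2)) = 16/(4 + 1/2) = 16/(9/2) = (2/9)*16 = 32/9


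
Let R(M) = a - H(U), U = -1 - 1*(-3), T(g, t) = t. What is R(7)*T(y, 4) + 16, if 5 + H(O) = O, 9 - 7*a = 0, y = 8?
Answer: 232/7 ≈ 33.143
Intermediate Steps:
a = 9/7 (a = 9/7 - ⅐*0 = 9/7 + 0 = 9/7 ≈ 1.2857)
U = 2 (U = -1 + 3 = 2)
H(O) = -5 + O
R(M) = 30/7 (R(M) = 9/7 - (-5 + 2) = 9/7 - 1*(-3) = 9/7 + 3 = 30/7)
R(7)*T(y, 4) + 16 = (30/7)*4 + 16 = 120/7 + 16 = 232/7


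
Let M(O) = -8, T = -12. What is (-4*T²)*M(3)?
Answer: 4608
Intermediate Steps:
(-4*T²)*M(3) = -4*(-12)²*(-8) = -4*144*(-8) = -576*(-8) = 4608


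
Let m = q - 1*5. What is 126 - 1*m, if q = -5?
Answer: 136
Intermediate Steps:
m = -10 (m = -5 - 1*5 = -5 - 5 = -10)
126 - 1*m = 126 - 1*(-10) = 126 + 10 = 136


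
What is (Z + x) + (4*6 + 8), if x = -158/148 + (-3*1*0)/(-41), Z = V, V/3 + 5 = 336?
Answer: 75771/74 ≈ 1023.9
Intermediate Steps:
V = 993 (V = -15 + 3*336 = -15 + 1008 = 993)
Z = 993
x = -79/74 (x = -158*1/148 - 3*0*(-1/41) = -79/74 + 0*(-1/41) = -79/74 + 0 = -79/74 ≈ -1.0676)
(Z + x) + (4*6 + 8) = (993 - 79/74) + (4*6 + 8) = 73403/74 + (24 + 8) = 73403/74 + 32 = 75771/74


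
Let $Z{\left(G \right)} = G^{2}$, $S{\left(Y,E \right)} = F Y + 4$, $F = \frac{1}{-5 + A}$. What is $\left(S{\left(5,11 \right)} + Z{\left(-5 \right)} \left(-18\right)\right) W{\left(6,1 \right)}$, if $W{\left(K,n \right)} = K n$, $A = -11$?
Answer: $- \frac{21423}{8} \approx -2677.9$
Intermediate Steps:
$F = - \frac{1}{16}$ ($F = \frac{1}{-5 - 11} = \frac{1}{-16} = - \frac{1}{16} \approx -0.0625$)
$S{\left(Y,E \right)} = 4 - \frac{Y}{16}$ ($S{\left(Y,E \right)} = - \frac{Y}{16} + 4 = 4 - \frac{Y}{16}$)
$\left(S{\left(5,11 \right)} + Z{\left(-5 \right)} \left(-18\right)\right) W{\left(6,1 \right)} = \left(\left(4 - \frac{5}{16}\right) + \left(-5\right)^{2} \left(-18\right)\right) 6 \cdot 1 = \left(\left(4 - \frac{5}{16}\right) + 25 \left(-18\right)\right) 6 = \left(\frac{59}{16} - 450\right) 6 = \left(- \frac{7141}{16}\right) 6 = - \frac{21423}{8}$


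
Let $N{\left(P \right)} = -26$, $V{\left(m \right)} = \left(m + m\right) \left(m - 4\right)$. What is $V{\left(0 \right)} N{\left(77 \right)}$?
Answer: $0$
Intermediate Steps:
$V{\left(m \right)} = 2 m \left(-4 + m\right)$
$V{\left(0 \right)} N{\left(77 \right)} = 2 \cdot 0 \left(-4 + 0\right) \left(-26\right) = 2 \cdot 0 \left(-4\right) \left(-26\right) = 0 \left(-26\right) = 0$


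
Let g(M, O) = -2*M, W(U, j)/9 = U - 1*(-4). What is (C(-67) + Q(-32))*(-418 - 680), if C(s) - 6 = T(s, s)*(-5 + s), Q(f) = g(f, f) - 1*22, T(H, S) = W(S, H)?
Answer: -44877456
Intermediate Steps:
W(U, j) = 36 + 9*U (W(U, j) = 9*(U - 1*(-4)) = 9*(U + 4) = 9*(4 + U) = 36 + 9*U)
T(H, S) = 36 + 9*S
Q(f) = -22 - 2*f (Q(f) = -2*f - 1*22 = -2*f - 22 = -22 - 2*f)
C(s) = 6 + (-5 + s)*(36 + 9*s) (C(s) = 6 + (36 + 9*s)*(-5 + s) = 6 + (-5 + s)*(36 + 9*s))
(C(-67) + Q(-32))*(-418 - 680) = ((-174 - 9*(-67) + 9*(-67)²) + (-22 - 2*(-32)))*(-418 - 680) = ((-174 + 603 + 9*4489) + (-22 + 64))*(-1098) = ((-174 + 603 + 40401) + 42)*(-1098) = (40830 + 42)*(-1098) = 40872*(-1098) = -44877456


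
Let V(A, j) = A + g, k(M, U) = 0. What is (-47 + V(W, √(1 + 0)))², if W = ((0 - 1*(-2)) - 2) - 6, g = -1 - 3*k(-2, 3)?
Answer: 2916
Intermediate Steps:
g = -1 (g = -1 - 3*0 = -1 - 1*0 = -1 + 0 = -1)
W = -6 (W = ((0 + 2) - 2) - 6 = (2 - 2) - 6 = 0 - 6 = -6)
V(A, j) = -1 + A (V(A, j) = A - 1 = -1 + A)
(-47 + V(W, √(1 + 0)))² = (-47 + (-1 - 6))² = (-47 - 7)² = (-54)² = 2916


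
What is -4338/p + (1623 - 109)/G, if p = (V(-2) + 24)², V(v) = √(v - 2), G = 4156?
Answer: -153173794/21844975 + 26028*I/21025 ≈ -7.0119 + 1.238*I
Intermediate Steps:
V(v) = √(-2 + v)
p = (24 + 2*I)² (p = (√(-2 - 2) + 24)² = (√(-4) + 24)² = (2*I + 24)² = (24 + 2*I)² ≈ 572.0 + 96.0*I)
-4338/p + (1623 - 109)/G = -4338*(572 - 96*I)/336400 + (1623 - 109)/4156 = -2169*(572 - 96*I)/168200 + 1514*(1/4156) = -2169*(572 - 96*I)/168200 + 757/2078 = 757/2078 - 2169*(572 - 96*I)/168200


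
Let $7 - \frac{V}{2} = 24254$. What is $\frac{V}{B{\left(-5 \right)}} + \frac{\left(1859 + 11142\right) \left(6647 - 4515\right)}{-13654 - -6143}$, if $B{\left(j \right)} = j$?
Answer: $\frac{225647774}{37555} \approx 6008.5$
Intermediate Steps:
$V = -48494$ ($V = 14 - 48508 = -48494$)
$\frac{V}{B{\left(-5 \right)}} + \frac{\left(1859 + 11142\right) \left(6647 - 4515\right)}{-13654 - -6143} = - \frac{48494}{-5} + \frac{\left(1859 + 11142\right) \left(6647 - 4515\right)}{-13654 - -6143} = \left(-48494\right) \left(- \frac{1}{5}\right) + \frac{13001 \cdot 2132}{-13654 + 6143} = \frac{48494}{5} + \frac{27718132}{-7511} = \frac{48494}{5} + 27718132 \left(- \frac{1}{7511}\right) = \frac{48494}{5} - \frac{27718132}{7511} = \frac{225647774}{37555}$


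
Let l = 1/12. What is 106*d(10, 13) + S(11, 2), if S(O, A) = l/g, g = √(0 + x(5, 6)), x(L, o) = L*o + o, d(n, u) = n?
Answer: 76321/72 ≈ 1060.0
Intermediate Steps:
x(L, o) = o + L*o
g = 6 (g = √(0 + 6*(1 + 5)) = √(0 + 6*6) = √(0 + 36) = √36 = 6)
l = 1/12 ≈ 0.083333
S(O, A) = 1/72 (S(O, A) = (1/12)/6 = (1/12)*(⅙) = 1/72)
106*d(10, 13) + S(11, 2) = 106*10 + 1/72 = 1060 + 1/72 = 76321/72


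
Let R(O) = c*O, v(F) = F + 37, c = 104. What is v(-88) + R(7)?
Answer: 677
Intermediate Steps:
v(F) = 37 + F
R(O) = 104*O
v(-88) + R(7) = (37 - 88) + 104*7 = -51 + 728 = 677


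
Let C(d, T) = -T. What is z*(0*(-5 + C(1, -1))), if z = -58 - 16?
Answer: 0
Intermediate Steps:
z = -74
z*(0*(-5 + C(1, -1))) = -0*(-5 - 1*(-1)) = -0*(-5 + 1) = -0*(-4) = -74*0 = 0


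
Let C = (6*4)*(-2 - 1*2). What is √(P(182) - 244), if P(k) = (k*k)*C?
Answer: 2*I*√795037 ≈ 1783.3*I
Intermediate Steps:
C = -96 (C = 24*(-2 - 2) = 24*(-4) = -96)
P(k) = -96*k² (P(k) = (k*k)*(-96) = k²*(-96) = -96*k²)
√(P(182) - 244) = √(-96*182² - 244) = √(-96*33124 - 244) = √(-3179904 - 244) = √(-3180148) = 2*I*√795037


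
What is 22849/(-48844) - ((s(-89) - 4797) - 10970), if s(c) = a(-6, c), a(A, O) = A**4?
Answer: 706798675/48844 ≈ 14471.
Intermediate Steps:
s(c) = 1296 (s(c) = (-6)**4 = 1296)
22849/(-48844) - ((s(-89) - 4797) - 10970) = 22849/(-48844) - ((1296 - 4797) - 10970) = 22849*(-1/48844) - (-3501 - 10970) = -22849/48844 - 1*(-14471) = -22849/48844 + 14471 = 706798675/48844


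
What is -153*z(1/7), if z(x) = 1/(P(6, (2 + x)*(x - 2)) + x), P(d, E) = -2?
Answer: 1071/13 ≈ 82.385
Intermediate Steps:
z(x) = 1/(-2 + x)
-153*z(1/7) = -153/(-2 + 1/7) = -153/(-2 + ⅐) = -153/(-13/7) = -153*(-7/13) = 1071/13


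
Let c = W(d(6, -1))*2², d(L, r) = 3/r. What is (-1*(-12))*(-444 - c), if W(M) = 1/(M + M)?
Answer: -5320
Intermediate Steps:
W(M) = 1/(2*M)
c = -⅔ (c = (1/(2*((3/(-1)))))*2² = (1/(2*((3*(-1)))))*4 = ((½)/(-3))*4 = ((½)*(-⅓))*4 = -⅙*4 = -⅔ ≈ -0.66667)
(-1*(-12))*(-444 - c) = (-1*(-12))*(-444 - 1*(-⅔)) = 12*(-444 + ⅔) = 12*(-1330/3) = -5320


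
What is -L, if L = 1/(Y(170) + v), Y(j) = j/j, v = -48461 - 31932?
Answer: 1/80392 ≈ 1.2439e-5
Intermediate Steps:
v = -80393
Y(j) = 1
L = -1/80392 (L = 1/(1 - 80393) = 1/(-80392) = -1/80392 ≈ -1.2439e-5)
-L = -1*(-1/80392) = 1/80392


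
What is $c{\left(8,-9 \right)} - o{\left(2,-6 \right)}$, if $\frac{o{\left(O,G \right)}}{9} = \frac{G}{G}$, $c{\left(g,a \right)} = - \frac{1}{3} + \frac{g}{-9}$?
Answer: $- \frac{92}{9} \approx -10.222$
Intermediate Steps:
$c{\left(g,a \right)} = - \frac{1}{3} - \frac{g}{9}$ ($c{\left(g,a \right)} = \left(-1\right) \frac{1}{3} + g \left(- \frac{1}{9}\right) = - \frac{1}{3} - \frac{g}{9}$)
$o{\left(O,G \right)} = 9$ ($o{\left(O,G \right)} = 9 \frac{G}{G} = 9 \cdot 1 = 9$)
$c{\left(8,-9 \right)} - o{\left(2,-6 \right)} = \left(- \frac{1}{3} - \frac{8}{9}\right) - 9 = - \frac{11}{9} - 9 = - \frac{92}{9}$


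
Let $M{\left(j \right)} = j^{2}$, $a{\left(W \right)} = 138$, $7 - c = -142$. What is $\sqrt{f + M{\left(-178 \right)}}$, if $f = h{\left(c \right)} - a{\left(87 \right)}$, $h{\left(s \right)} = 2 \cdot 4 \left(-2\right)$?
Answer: $\sqrt{31530} \approx 177.57$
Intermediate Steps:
$c = 149$ ($c = 7 - -142 = 7 + 142 = 149$)
$h{\left(s \right)} = -16$ ($h{\left(s \right)} = 8 \left(-2\right) = -16$)
$f = -154$ ($f = -16 - 138 = -154$)
$\sqrt{f + M{\left(-178 \right)}} = \sqrt{-154 + \left(-178\right)^{2}} = \sqrt{-154 + 31684} = \sqrt{31530}$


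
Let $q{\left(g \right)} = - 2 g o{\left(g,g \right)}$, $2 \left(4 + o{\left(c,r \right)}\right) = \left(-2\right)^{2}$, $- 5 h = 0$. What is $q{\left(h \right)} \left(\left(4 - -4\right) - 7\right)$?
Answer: $0$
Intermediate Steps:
$h = 0$ ($h = \left(- \frac{1}{5}\right) 0 = 0$)
$o{\left(c,r \right)} = -2$ ($o{\left(c,r \right)} = -4 + \frac{\left(-2\right)^{2}}{2} = -4 + \frac{1}{2} \cdot 4 = -4 + 2 = -2$)
$q{\left(g \right)} = 4 g$ ($q{\left(g \right)} = - 2 g \left(-2\right) = 4 g$)
$q{\left(h \right)} \left(\left(4 - -4\right) - 7\right) = 4 \cdot 0 \left(\left(4 - -4\right) - 7\right) = 0 \left(\left(4 + 4\right) - 7\right) = 0 \left(8 - 7\right) = 0 \cdot 1 = 0$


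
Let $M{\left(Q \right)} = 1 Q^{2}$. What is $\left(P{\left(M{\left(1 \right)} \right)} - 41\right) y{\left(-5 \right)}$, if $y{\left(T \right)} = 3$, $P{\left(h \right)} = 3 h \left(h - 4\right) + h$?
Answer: $-147$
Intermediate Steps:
$M{\left(Q \right)} = Q^{2}$
$P{\left(h \right)} = h + 3 h \left(-4 + h\right)$ ($P{\left(h \right)} = 3 h \left(-4 + h\right) + h = h + 3 h \left(-4 + h\right)$)
$\left(P{\left(M{\left(1 \right)} \right)} - 41\right) y{\left(-5 \right)} = \left(1^{2} \left(-11 + 3 \cdot 1^{2}\right) - 41\right) 3 = \left(1 \left(-11 + 3 \cdot 1\right) - 41\right) 3 = \left(1 \left(-11 + 3\right) - 41\right) 3 = \left(1 \left(-8\right) - 41\right) 3 = \left(-8 - 41\right) 3 = \left(-49\right) 3 = -147$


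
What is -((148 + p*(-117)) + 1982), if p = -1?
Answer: -2247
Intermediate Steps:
-((148 + p*(-117)) + 1982) = -((148 - 1*(-117)) + 1982) = -((148 + 117) + 1982) = -(265 + 1982) = -1*2247 = -2247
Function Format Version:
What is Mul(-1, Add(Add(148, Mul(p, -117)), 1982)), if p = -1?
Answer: -2247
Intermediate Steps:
Mul(-1, Add(Add(148, Mul(p, -117)), 1982)) = Mul(-1, Add(Add(148, Mul(-1, -117)), 1982)) = Mul(-1, Add(Add(148, 117), 1982)) = Mul(-1, Add(265, 1982)) = Mul(-1, 2247) = -2247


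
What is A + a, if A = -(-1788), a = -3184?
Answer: -1396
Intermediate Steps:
A = 1788 (A = -596*(-3) = 1788)
A + a = 1788 - 3184 = -1396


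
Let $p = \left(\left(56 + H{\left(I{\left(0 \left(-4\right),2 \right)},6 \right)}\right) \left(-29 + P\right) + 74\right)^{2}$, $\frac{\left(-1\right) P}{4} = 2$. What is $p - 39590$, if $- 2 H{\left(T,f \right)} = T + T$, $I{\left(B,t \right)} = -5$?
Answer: $4725899$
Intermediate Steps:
$P = -8$ ($P = \left(-4\right) 2 = -8$)
$H{\left(T,f \right)} = - T$ ($H{\left(T,f \right)} = - \frac{T + T}{2} = - \frac{2 T}{2} = - T$)
$p = 4765489$ ($p = \left(\left(56 - -5\right) \left(-29 - 8\right) + 74\right)^{2} = \left(\left(56 + 5\right) \left(-37\right) + 74\right)^{2} = \left(61 \left(-37\right) + 74\right)^{2} = \left(-2257 + 74\right)^{2} = \left(-2183\right)^{2} = 4765489$)
$p - 39590 = 4765489 - 39590 = 4725899$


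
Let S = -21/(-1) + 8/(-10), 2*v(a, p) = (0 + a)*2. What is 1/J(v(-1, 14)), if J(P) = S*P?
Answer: -5/101 ≈ -0.049505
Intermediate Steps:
v(a, p) = a (v(a, p) = ((0 + a)*2)/2 = (a*2)/2 = (2*a)/2 = a)
S = 101/5 (S = -21*(-1) + 8*(-⅒) = 21 - ⅘ = 101/5 ≈ 20.200)
J(P) = 101*P/5
1/J(v(-1, 14)) = 1/((101/5)*(-1)) = 1/(-101/5) = -5/101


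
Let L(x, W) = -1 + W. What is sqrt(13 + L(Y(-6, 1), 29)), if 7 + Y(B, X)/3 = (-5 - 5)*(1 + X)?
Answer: sqrt(41) ≈ 6.4031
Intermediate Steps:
Y(B, X) = -51 - 30*X (Y(B, X) = -21 + 3*((-5 - 5)*(1 + X)) = -21 + 3*(-10*(1 + X)) = -21 + 3*(-10 - 10*X) = -21 + (-30 - 30*X) = -51 - 30*X)
sqrt(13 + L(Y(-6, 1), 29)) = sqrt(13 + (-1 + 29)) = sqrt(13 + 28) = sqrt(41)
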